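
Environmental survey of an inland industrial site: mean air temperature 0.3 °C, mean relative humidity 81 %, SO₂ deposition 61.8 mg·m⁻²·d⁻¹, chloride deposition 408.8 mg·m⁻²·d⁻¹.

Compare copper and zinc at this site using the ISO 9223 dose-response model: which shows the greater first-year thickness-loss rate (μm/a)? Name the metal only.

copper: T≤10 °C ⇒ hinge +0.126·(0.3−10) = -1.2222
  SO₂ term: 0.0053·61.8^0.26·exp(0.059·81-1.2222) = 0.5428
  Sd branch = 0.01025·Sd^0.27·e^(0.036·RH+0.049·T) = 0.9741 μm/a
  sum: 0.5428 + 0.9741 → r_corr = 1.517 μm/a
zinc: temperature factor f = +0.038·(-9.7) = -0.3686
  Pd branch = 0.0129·Pd^0.44·e^(0.046·RH+f) = 2.274 μm/a
  Cl⁻ term: 0.0175·408.8^0.57·exp(0.008·81+0.085·0.3) = 1.057
  r_corr = 2.274 + 1.057 = 3.331 μm/a
Ordering by μm/a: zinc (3.33) > copper (1.52)

zinc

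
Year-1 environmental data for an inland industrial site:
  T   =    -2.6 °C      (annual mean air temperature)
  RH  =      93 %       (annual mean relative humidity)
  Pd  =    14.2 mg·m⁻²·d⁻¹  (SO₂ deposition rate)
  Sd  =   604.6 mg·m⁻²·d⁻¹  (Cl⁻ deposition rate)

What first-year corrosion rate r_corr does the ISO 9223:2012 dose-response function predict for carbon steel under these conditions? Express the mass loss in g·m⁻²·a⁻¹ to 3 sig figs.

carbon steel: f(T) = +0.150·(T−10) [T≤10 °C] = -1.8900
  Pd branch = 1.77·Pd^0.52·e^(0.02·RH+f) = 6.825 μm/a
  Cl⁻ term: 0.102·604.6^0.62·exp(0.033·93+0.04·-2.6) = 104.9
  sum: 6.825 + 104.9 → r_corr = 111.7 μm/a
Convert to mass loss: 111.7 μm/a × 7.85 g/cm³ = 877.1 g·m⁻²·a⁻¹

r_corr = 877 g·m⁻²·a⁻¹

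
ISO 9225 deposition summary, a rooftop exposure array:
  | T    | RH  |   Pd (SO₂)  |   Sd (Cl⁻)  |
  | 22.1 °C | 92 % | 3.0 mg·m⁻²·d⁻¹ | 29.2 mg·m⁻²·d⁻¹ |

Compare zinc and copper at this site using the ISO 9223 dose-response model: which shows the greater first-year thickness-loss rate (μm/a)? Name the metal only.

zinc: temperature factor f = -0.071·(12.1) = -0.8591
  sulphur-dioxide contribution → 0.61 μm/a
  chloride contribution → 1.636 μm/a
  total first-year rate 2.246 μm/a
copper: f(T) = -0.080·(T−10) [T>10 °C] = -0.9680
  sulphur-dioxide contribution → 0.6099 μm/a
  chloride contribution → 2.066 μm/a
  ⇒ r_corr(copper) = 2.676 μm/a
Ordering by μm/a: copper (2.68) > zinc (2.25)

copper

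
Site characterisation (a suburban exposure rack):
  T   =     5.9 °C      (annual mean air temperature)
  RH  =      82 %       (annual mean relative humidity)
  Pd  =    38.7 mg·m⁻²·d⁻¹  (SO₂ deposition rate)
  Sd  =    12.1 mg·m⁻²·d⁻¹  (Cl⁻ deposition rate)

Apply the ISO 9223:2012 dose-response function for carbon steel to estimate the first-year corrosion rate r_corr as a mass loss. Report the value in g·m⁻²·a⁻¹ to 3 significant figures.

carbon steel: f(T) = +0.150·(T−10) [T≤10 °C] = -0.6150
  Pd branch = 1.77·Pd^0.52·e^(0.02·RH+f) = 33.02 μm/a
  Cl⁻ term: 0.102·12.1^0.62·exp(0.033·82+0.04·5.9) = 9.07
  sum: 33.02 + 9.07 → r_corr = 42.09 μm/a
Convert to mass loss: 42.09 μm/a × 7.85 g/cm³ = 330.4 g·m⁻²·a⁻¹

r_corr = 330 g·m⁻²·a⁻¹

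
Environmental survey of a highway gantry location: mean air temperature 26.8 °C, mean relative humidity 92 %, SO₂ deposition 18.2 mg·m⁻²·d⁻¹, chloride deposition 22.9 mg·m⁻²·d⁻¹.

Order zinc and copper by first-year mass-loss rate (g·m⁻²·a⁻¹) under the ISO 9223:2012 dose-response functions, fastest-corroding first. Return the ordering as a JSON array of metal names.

["copper", "zinc"]

zinc: temperature factor f = -0.071·(16.8) = -1.1928
  SO₂ term: 0.0129·18.2^0.44·exp(0.046·92-1.1928) = 0.9659
  Sd branch = 0.0175·Sd^0.57·e^(0.008·RH+0.085·T) = 2.124 μm/a
  r_corr = 0.9659 + 2.124 = 3.09 μm/a
  mass loss = 3.09 μm/a × 7.14 g/cm³ = 22.06 g·m⁻²·a⁻¹
copper: T>10 °C ⇒ hinge -0.080·(26.8−10) = -1.3440
  SO₂ term: 0.0053·18.2^0.26·exp(0.059·92-1.3440) = 0.6692
  Sd branch = 0.01025·Sd^0.27·e^(0.036·RH+0.049·T) = 2.435 μm/a
  sum: 0.6692 + 2.435 → r_corr = 3.105 μm/a
  mass loss = 3.105 μm/a × 8.96 g/cm³ = 27.82 g·m⁻²·a⁻¹
Ordering by g·m⁻²·a⁻¹: copper (27.8) > zinc (22.1)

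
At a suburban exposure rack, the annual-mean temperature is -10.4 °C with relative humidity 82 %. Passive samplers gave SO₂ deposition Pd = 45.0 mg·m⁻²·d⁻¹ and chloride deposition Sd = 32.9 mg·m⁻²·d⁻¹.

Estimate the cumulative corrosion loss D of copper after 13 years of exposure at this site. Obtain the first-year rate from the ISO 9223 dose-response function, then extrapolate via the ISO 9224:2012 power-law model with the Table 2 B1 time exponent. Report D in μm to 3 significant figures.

D(13) = 2.44 μm

copper: T≤10 °C ⇒ hinge +0.126·(-10.4−10) = -2.5704
  SO₂ term: 0.0053·45.0^0.26·exp(0.059·82-2.5704) = 0.1377
  Sd branch = 0.01025·Sd^0.27·e^(0.036·RH+0.049·T) = 0.3028 μm/a
  sum: 0.1377 + 0.3028 → r_corr = 0.4404 μm/a
ISO 9224: D(t) = r_corr · t^b with b = 0.667 (copper, B1)
  D(13) = 0.4404 × 13^0.667 = 0.4404 × 5.534 = 2.437 μm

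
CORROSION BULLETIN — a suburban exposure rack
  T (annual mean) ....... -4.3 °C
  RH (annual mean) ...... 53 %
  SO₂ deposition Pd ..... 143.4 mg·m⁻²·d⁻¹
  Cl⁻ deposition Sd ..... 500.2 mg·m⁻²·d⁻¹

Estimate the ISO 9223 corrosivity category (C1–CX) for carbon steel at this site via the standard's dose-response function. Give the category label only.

carbon steel: T≤10 °C ⇒ hinge +0.150·(-4.3−10) = -2.1450
  Pd branch = 1.77·Pd^0.52·e^(0.02·RH+f) = 7.91 μm/a
  Cl⁻ term: 0.102·500.2^0.62·exp(0.033·53+0.04·-4.3) = 23.28
  sum: 7.91 + 23.28 → r_corr = 31.19 μm/a
Category bounds: 25…50 μm/a bracket r_corr ⇒ C3

C3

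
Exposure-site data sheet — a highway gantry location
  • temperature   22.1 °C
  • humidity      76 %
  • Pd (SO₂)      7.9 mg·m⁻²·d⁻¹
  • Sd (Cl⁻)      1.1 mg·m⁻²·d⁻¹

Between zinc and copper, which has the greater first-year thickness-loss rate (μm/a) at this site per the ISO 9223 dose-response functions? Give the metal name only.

zinc: temperature factor f = -0.071·(12.1) = -0.8591
  SO₂ term: 0.0129·7.9^0.44·exp(0.046·76-0.8591) = 0.4474
  Cl⁻ term: 0.0175·1.1^0.57·exp(0.008·76+0.085·22.1) = 0.2221
  sum: 0.4474 + 0.2221 → r_corr = 0.6695 μm/a
copper: T>10 °C ⇒ hinge -0.080·(22.1−10) = -0.9680
  SO₂ term: 0.0053·7.9^0.26·exp(0.059·76-0.9680) = 0.3052
  Cl⁻ term: 0.01025·1.1^0.27·exp(0.036·76+0.049·22.1) = 0.4791
  sum: 0.3052 + 0.4791 → r_corr = 0.7843 μm/a
Ordering by μm/a: copper (0.784) > zinc (0.67)

copper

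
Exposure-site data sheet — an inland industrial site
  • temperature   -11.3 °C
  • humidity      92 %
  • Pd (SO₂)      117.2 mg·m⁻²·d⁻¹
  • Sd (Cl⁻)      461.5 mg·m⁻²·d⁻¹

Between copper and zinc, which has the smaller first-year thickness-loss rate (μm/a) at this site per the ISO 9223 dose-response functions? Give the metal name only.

copper: f(T) = +0.126·(T−10) [T≤10 °C] = -2.6838
  Pd branch = 0.0053·Pd^0.26·e^(0.059·RH+f) = 0.2844 μm/a
  Cl⁻ term: 0.01025·461.5^0.27·exp(0.036·92+0.049·-11.3) = 0.8472
  sum: 0.2844 + 0.8472 → r_corr = 1.132 μm/a
zinc: T≤10 °C ⇒ hinge +0.038·(-11.3−10) = -0.8094
  SO₂ term: 0.0129·117.2^0.44·exp(0.046·92-0.8094) = 3.216
  Cl⁻ term: 0.0175·461.5^0.57·exp(0.008·92+0.085·-11.3) = 0.4614
  sum: 3.216 + 0.4614 → r_corr = 3.678 μm/a
Ordering by μm/a: zinc (3.68) > copper (1.13)

copper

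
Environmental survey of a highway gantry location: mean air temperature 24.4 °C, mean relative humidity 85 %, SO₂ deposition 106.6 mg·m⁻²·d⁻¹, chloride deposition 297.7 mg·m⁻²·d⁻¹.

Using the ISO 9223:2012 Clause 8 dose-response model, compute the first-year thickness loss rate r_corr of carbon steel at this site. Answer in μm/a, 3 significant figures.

r_corr = 203 μm/a

carbon steel: f(T) = -0.054·(T−10) [T>10 °C] = -0.7776
  sulphur-dioxide contribution → 50.47 μm/a
  chloride contribution → 152.9 μm/a
  ⇒ r_corr(carbon steel) = 203.4 μm/a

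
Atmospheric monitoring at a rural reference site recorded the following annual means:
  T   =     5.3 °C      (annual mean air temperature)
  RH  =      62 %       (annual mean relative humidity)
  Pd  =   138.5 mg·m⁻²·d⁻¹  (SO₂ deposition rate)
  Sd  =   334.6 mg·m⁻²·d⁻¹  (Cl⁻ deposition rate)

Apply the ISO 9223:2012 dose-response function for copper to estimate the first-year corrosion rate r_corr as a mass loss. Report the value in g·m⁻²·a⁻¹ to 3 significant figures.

copper: temperature factor f = +0.126·(-4.7) = -0.5922
  Pd branch = 0.0053·Pd^0.26·e^(0.059·RH+f) = 0.4097 μm/a
  Sd branch = 0.01025·Sd^0.27·e^(0.036·RH+0.049·T) = 0.5949 μm/a
  sum: 0.4097 + 0.5949 → r_corr = 1.005 μm/a
Convert to mass loss: 1.005 μm/a × 8.96 g/cm³ = 9.002 g·m⁻²·a⁻¹

r_corr = 9.00 g·m⁻²·a⁻¹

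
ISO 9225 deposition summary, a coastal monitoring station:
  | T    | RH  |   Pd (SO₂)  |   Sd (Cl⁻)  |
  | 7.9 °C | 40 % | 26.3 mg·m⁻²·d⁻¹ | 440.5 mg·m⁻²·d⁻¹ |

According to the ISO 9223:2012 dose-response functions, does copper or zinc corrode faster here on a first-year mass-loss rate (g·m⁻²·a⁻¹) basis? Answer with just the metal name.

zinc

copper: f(T) = +0.126·(T−10) [T≤10 °C] = -0.2646
  sulphur-dioxide contribution → 0.1008 μm/a
  chloride contribution → 0.3297 μm/a
  ⇒ r_corr(copper) = 0.4305 μm/a
  mass loss = 0.4305 μm/a × 8.96 g/cm³ = 3.857 g·m⁻²·a⁻¹
zinc: temperature factor f = +0.038·(-2.1) = -0.0798
  sulphur-dioxide contribution → 0.3161 μm/a
  chloride contribution → 1.516 μm/a
  ⇒ r_corr(zinc) = 1.832 μm/a
  mass loss = 1.832 μm/a × 7.14 g/cm³ = 13.08 g·m⁻²·a⁻¹
Ordering by g·m⁻²·a⁻¹: zinc (13.1) > copper (3.86)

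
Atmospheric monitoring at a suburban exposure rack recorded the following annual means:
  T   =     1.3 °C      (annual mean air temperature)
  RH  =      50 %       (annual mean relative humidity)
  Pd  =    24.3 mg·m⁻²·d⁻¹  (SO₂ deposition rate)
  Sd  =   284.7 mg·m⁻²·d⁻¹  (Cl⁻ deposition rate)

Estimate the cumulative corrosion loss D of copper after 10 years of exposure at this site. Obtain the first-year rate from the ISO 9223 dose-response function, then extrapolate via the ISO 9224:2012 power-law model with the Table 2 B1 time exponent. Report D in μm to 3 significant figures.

copper: temperature factor f = +0.126·(-8.7) = -1.0962
  Pd branch = 0.0053·Pd^0.26·e^(0.059·RH+f) = 0.07756 μm/a
  Sd branch = 0.01025·Sd^0.27·e^(0.036·RH+0.049·T) = 0.304 μm/a
  r_corr = 0.07756 + 0.304 = 0.3815 μm/a
Long-term exponent b (ISO 9224 Table 2, B1) = 0.667
  D(10) = 0.3815 × 10^0.667 = 0.3815 × 4.645 = 1.772 μm

D(10) = 1.77 μm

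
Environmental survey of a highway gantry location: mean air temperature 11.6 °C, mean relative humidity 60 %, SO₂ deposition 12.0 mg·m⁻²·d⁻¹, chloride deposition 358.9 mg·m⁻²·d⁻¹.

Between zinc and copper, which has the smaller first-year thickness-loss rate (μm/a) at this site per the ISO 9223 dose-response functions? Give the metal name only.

copper

zinc: f(T) = -0.071·(T−10) [T>10 °C] = -0.1136
  Pd branch = 0.0129·Pd^0.44·e^(0.046·RH+f) = 0.5429 μm/a
  Cl⁻ term: 0.0175·358.9^0.57·exp(0.008·60+0.085·11.6) = 2.168
  r_corr = 0.5429 + 2.168 = 2.711 μm/a
copper: temperature factor f = -0.080·(1.6) = -0.1280
  SO₂ term: 0.0053·12.0^0.26·exp(0.059·60-0.1280) = 0.3067
  Sd branch = 0.01025·Sd^0.27·e^(0.036·RH+0.049·T) = 0.7682 μm/a
  r_corr = 0.3067 + 0.7682 = 1.075 μm/a
Ordering by μm/a: zinc (2.71) > copper (1.07)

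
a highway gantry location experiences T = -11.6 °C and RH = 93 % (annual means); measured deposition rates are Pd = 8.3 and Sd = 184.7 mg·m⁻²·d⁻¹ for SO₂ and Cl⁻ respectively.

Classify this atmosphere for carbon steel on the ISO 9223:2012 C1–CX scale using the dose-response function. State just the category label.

C3

carbon steel: temperature factor f = +0.150·(-21.6) = -3.2400
  sulphur-dioxide contribution → 1.338 μm/a
  chloride contribution → 35.09 μm/a
  ⇒ r_corr(carbon steel) = 36.43 μm/a
ISO 9223 Table 2 (carbon steel): 25 < 36.4 ≤ 50 μm/a ⇒ C3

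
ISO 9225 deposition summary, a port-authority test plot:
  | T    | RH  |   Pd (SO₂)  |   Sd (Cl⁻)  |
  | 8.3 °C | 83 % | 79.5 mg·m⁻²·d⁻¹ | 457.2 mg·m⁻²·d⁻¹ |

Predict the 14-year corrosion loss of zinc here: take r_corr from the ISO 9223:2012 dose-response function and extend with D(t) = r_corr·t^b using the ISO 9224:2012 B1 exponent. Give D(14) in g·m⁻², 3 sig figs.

D(14) = 368 g·m⁻²

zinc: f(T) = +0.038·(T−10) [T≤10 °C] = -0.0646
  sulphur-dioxide contribution → 3.774 μm/a
  chloride contribution → 2.26 μm/a
  ⇒ r_corr(zinc) = 6.034 μm/a
ISO 9224: D(t) = r_corr · t^b with b = 0.813 (zinc, B1)
  D(14) = 6.034 × 14^0.813 = 6.034 × 8.547 = 51.57 μm
  Mass loss = 51.57 μm × 7.14 g/cm³ = 368.2 g·m⁻²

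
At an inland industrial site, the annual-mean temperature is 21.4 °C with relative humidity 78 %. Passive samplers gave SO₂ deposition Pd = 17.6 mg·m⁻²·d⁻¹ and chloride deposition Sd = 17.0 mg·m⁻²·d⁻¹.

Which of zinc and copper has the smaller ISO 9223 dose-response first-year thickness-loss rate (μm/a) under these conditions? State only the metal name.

zinc: temperature factor f = -0.071·(11.4) = -0.8094
  SO₂ term: 0.0129·17.6^0.44·exp(0.046·78-0.8094) = 0.7334
  Cl⁻ term: 0.0175·17.0^0.57·exp(0.008·78+0.085·21.4) = 1.012
  sum: 0.7334 + 1.012 → r_corr = 1.746 μm/a
copper: temperature factor f = -0.080·(11.4) = -0.9120
  SO₂ term: 0.0053·17.6^0.26·exp(0.059·78-0.9120) = 0.4474
  Sd branch = 0.01025·Sd^0.27·e^(0.036·RH+0.049·T) = 1.042 μm/a
  sum: 0.4474 + 1.042 → r_corr = 1.489 μm/a
Ordering by μm/a: zinc (1.75) > copper (1.49)

copper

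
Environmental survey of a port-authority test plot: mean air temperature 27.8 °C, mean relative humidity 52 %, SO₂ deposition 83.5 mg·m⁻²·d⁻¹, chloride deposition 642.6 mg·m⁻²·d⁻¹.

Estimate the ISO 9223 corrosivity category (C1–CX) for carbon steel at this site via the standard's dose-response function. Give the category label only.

carbon steel: T>10 °C ⇒ hinge -0.054·(27.8−10) = -0.9612
  SO₂ term: 1.77·83.5^0.52·exp(0.02·52-0.9612) = 19.12
  Cl⁻ term: 0.102·642.6^0.62·exp(0.033·52+0.04·27.8) = 95
  sum: 19.12 + 95 → r_corr = 114.1 μm/a
114 μm/a falls in (80, 200] for carbon steel → category C5

C5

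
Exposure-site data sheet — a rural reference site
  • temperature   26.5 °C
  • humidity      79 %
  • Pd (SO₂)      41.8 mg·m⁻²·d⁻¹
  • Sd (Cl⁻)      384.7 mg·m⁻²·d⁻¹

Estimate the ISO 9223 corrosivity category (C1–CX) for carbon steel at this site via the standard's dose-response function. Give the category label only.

C5

carbon steel: f(T) = -0.054·(T−10) [T>10 °C] = -0.8910
  sulphur-dioxide contribution → 24.56 μm/a
  chloride contribution → 159.9 μm/a
  total first-year rate 184.5 μm/a
ISO 9223 Table 2 (carbon steel): 80 < 184 ≤ 200 μm/a ⇒ C5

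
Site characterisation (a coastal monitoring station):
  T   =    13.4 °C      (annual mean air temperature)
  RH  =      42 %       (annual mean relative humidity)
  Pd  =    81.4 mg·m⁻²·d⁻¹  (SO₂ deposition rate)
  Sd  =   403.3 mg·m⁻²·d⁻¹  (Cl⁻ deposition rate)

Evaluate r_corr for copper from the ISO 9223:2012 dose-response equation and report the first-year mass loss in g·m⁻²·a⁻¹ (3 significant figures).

copper: f(T) = -0.080·(T−10) [T>10 °C] = -0.2720
  SO₂ term: 0.0053·81.4^0.26·exp(0.059·42-0.2720) = 0.151
  Sd branch = 0.01025·Sd^0.27·e^(0.036·RH+0.049·T) = 0.453 μm/a
  sum: 0.151 + 0.453 → r_corr = 0.604 μm/a
Convert to mass loss: 0.604 μm/a × 8.96 g/cm³ = 5.412 g·m⁻²·a⁻¹

r_corr = 5.41 g·m⁻²·a⁻¹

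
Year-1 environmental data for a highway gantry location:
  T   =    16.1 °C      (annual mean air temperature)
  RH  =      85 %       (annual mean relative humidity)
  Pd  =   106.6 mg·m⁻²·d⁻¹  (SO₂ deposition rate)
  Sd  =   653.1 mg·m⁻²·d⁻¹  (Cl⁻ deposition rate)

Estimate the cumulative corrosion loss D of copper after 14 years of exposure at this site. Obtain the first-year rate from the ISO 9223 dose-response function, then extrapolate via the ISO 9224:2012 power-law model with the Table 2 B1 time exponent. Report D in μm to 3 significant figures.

copper: f(T) = -0.080·(T−10) [T>10 °C] = -0.4880
  SO₂ term: 0.0053·106.6^0.26·exp(0.059·85-0.4880) = 1.65
  Cl⁻ term: 0.01025·653.1^0.27·exp(0.036·85+0.049·16.1) = 2.769
  r_corr = 1.65 + 2.769 = 4.419 μm/a
Power-law: D(14) = r_corr · 14^0.667
  D(14) = 4.419 × 14^0.667 = 4.419 × 5.814 = 25.69 μm

D(14) = 25.7 μm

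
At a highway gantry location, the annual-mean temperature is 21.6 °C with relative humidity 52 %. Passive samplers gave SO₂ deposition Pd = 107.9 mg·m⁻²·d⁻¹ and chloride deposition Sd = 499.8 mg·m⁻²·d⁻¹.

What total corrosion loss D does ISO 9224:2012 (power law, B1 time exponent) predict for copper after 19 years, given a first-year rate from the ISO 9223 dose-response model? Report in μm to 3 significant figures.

D(19) = 8.41 μm

copper: f(T) = -0.080·(T−10) [T>10 °C] = -0.9280
  SO₂ term: 0.0053·107.9^0.26·exp(0.059·52-0.9280) = 0.1521
  Sd branch = 0.01025·Sd^0.27·e^(0.036·RH+0.049·T) = 1.028 μm/a
  r_corr = 0.1521 + 1.028 = 1.18 μm/a
Long-term exponent b (ISO 9224 Table 2, B1) = 0.667
  D(19) = 1.18 × 19^0.667 = 1.18 × 7.127 = 8.412 μm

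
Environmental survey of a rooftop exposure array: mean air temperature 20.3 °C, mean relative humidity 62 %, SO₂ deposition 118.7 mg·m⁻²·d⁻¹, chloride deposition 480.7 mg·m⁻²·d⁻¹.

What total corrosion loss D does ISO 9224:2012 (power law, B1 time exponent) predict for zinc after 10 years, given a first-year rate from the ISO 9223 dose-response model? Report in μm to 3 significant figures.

zinc: f(T) = -0.071·(T−10) [T>10 °C] = -0.7313
  SO₂ term: 0.0129·118.7^0.44·exp(0.046·62-0.7313) = 0.8797
  Sd branch = 0.0175·Sd^0.57·e^(0.008·RH+0.085·T) = 5.451 μm/a
  r_corr = 0.8797 + 5.451 = 6.331 μm/a
ISO 9224: D(t) = r_corr · t^b with b = 0.813 (zinc, B1)
  D(10) = 6.331 × 10^0.813 = 6.331 × 6.501 = 41.16 μm

D(10) = 41.2 μm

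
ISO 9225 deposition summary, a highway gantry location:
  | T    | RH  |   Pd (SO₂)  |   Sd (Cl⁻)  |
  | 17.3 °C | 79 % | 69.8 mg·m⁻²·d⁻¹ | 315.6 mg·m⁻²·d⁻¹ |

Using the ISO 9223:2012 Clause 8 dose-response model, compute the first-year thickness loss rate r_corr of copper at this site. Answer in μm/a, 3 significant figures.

r_corr = 2.89 μm/a

copper: f(T) = -0.080·(T−10) [T>10 °C] = -0.5840
  Pd branch = 0.0053·Pd^0.26·e^(0.059·RH+f) = 0.9425 μm/a
  Sd branch = 0.01025·Sd^0.27·e^(0.036·RH+0.049·T) = 1.944 μm/a
  sum: 0.9425 + 1.944 → r_corr = 2.887 μm/a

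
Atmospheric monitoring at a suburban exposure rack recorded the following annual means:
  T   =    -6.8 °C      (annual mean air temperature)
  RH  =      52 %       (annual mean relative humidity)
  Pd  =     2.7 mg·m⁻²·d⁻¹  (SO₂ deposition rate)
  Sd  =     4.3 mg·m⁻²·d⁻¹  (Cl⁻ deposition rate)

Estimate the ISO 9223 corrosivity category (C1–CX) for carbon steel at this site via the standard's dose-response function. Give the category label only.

carbon steel: T≤10 °C ⇒ hinge +0.150·(-6.8−10) = -2.5200
  Pd branch = 1.77·Pd^0.52·e^(0.02·RH+f) = 0.6753 μm/a
  Cl⁻ term: 0.102·4.3^0.62·exp(0.033·52+0.04·-6.8) = 1.068
  r_corr = 0.6753 + 1.068 = 1.743 μm/a
ISO 9223 Table 2 (carbon steel): 1.3 < 1.74 ≤ 25 μm/a ⇒ C2

C2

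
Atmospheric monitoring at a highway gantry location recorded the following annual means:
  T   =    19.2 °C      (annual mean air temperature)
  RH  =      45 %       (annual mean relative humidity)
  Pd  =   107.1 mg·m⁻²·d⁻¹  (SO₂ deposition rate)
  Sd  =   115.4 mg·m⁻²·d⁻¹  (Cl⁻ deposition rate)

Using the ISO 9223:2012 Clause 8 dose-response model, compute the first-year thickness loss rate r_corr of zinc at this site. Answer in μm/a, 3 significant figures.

r_corr = 2.34 μm/a

zinc: temperature factor f = -0.071·(9.2) = -0.6532
  SO₂ term: 0.0129·107.1^0.44·exp(0.046·45-0.6532) = 0.4159
  Cl⁻ term: 0.0175·115.4^0.57·exp(0.008·45+0.085·19.2) = 1.921
  r_corr = 0.4159 + 1.921 = 2.337 μm/a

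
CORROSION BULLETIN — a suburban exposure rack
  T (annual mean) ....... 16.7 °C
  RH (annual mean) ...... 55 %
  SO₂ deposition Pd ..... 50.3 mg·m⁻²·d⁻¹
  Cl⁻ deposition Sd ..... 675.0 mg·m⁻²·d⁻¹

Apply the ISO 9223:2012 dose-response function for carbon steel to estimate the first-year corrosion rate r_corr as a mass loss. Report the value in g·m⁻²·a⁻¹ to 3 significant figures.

carbon steel: T>10 °C ⇒ hinge -0.054·(16.7−10) = -0.3618
  Pd branch = 1.77·Pd^0.52·e^(0.02·RH+f) = 28.4 μm/a
  Cl⁻ term: 0.102·675.0^0.62·exp(0.033·55+0.04·16.7) = 69.36
  r_corr = 28.4 + 69.36 = 97.77 μm/a
Convert to mass loss: 97.77 μm/a × 7.85 g/cm³ = 767.5 g·m⁻²·a⁻¹

r_corr = 767 g·m⁻²·a⁻¹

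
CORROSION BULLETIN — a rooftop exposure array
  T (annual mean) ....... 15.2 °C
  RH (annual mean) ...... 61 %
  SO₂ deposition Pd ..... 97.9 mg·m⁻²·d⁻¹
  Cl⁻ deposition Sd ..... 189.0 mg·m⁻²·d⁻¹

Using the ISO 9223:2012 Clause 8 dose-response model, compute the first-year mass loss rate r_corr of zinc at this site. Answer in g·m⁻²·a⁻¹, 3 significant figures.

zinc: temperature factor f = -0.071·(5.2) = -0.3692
  SO₂ term: 0.0129·97.9^0.44·exp(0.046·61-0.3692) = 1.109
  Cl⁻ term: 0.0175·189.0^0.57·exp(0.008·61+0.085·15.2) = 2.059
  r_corr = 1.109 + 2.059 = 3.168 μm/a
Convert to mass loss: 3.168 μm/a × 7.14 g/cm³ = 22.62 g·m⁻²·a⁻¹

r_corr = 22.6 g·m⁻²·a⁻¹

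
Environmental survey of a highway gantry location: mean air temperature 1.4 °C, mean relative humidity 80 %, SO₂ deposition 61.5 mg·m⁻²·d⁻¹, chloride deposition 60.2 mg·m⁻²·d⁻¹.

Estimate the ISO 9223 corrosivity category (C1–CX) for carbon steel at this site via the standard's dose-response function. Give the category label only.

C3

carbon steel: temperature factor f = +0.150·(-8.6) = -1.2900
  sulphur-dioxide contribution → 20.55 μm/a
  chloride contribution → 19.18 μm/a
  total first-year rate 39.73 μm/a
Category bounds: 25…50 μm/a bracket r_corr ⇒ C3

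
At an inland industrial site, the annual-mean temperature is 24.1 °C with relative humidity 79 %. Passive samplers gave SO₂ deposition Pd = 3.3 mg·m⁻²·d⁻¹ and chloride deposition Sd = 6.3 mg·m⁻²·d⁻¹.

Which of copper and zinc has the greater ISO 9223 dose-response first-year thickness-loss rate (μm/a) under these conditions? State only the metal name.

copper: T>10 °C ⇒ hinge -0.080·(24.1−10) = -1.1280
  SO₂ term: 0.0053·3.3^0.26·exp(0.059·79-1.1280) = 0.2474
  Sd branch = 0.01025·Sd^0.27·e^(0.036·RH+0.049·T) = 0.9431 μm/a
  sum: 0.2474 + 0.9431 → r_corr = 1.19 μm/a
zinc: f(T) = -0.071·(T−10) [T>10 °C] = -1.0011
  Pd branch = 0.0129·Pd^0.44·e^(0.046·RH+f) = 0.3035 μm/a
  Sd branch = 0.0175·Sd^0.57·e^(0.008·RH+0.085·T) = 0.7291 μm/a
  sum: 0.3035 + 0.7291 → r_corr = 1.033 μm/a
Ordering by μm/a: copper (1.19) > zinc (1.03)

copper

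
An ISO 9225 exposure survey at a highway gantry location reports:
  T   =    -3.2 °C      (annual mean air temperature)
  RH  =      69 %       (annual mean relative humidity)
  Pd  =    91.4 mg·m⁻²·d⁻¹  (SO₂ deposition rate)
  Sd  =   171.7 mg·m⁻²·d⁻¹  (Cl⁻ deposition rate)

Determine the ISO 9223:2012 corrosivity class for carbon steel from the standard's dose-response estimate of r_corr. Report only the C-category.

carbon steel: T≤10 °C ⇒ hinge +0.150·(-3.2−10) = -1.9800
  SO₂ term: 1.77·91.4^0.52·exp(0.02·69-1.9800) = 10.16
  Cl⁻ term: 0.102·171.7^0.62·exp(0.033·69+0.04·-3.2) = 21.25
  r_corr = 10.16 + 21.25 = 31.42 μm/a
Category bounds: 25…50 μm/a bracket r_corr ⇒ C3

C3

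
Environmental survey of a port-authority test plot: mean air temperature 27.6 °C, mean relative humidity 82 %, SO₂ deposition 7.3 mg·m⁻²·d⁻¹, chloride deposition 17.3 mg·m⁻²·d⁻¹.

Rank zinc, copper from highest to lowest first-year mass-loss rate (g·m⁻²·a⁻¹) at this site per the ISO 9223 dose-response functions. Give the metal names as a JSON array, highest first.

zinc: temperature factor f = -0.071·(17.6) = -1.2496
  sulphur-dioxide contribution → 0.3854 μm/a
  chloride contribution → 1.788 μm/a
  total first-year rate 2.174 μm/a
  mass loss = 2.174 μm/a × 7.14 g/cm³ = 15.52 g·m⁻²·a⁻¹
copper: T>10 °C ⇒ hinge -0.080·(27.6−10) = -1.4080
  sulphur-dioxide contribution → 0.2744 μm/a
  chloride contribution → 1.638 μm/a
  total first-year rate 1.913 μm/a
  mass loss = 1.913 μm/a × 8.96 g/cm³ = 17.14 g·m⁻²·a⁻¹
Ordering by g·m⁻²·a⁻¹: copper (17.1) > zinc (15.5)

["copper", "zinc"]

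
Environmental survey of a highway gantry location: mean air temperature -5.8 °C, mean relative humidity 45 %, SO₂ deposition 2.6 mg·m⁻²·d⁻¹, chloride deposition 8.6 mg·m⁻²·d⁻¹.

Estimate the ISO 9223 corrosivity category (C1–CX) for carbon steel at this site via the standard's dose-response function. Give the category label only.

carbon steel: temperature factor f = +0.150·(-15.8) = -2.3700
  SO₂ term: 1.77·2.6^0.52·exp(0.02·45-2.3700) = 0.6689
  Sd branch = 0.102·Sd^0.62·e^(0.033·RH+0.04·T) = 1.356 μm/a
  sum: 0.6689 + 1.356 → r_corr = 2.025 μm/a
Category bounds: 1.3…25 μm/a bracket r_corr ⇒ C2

C2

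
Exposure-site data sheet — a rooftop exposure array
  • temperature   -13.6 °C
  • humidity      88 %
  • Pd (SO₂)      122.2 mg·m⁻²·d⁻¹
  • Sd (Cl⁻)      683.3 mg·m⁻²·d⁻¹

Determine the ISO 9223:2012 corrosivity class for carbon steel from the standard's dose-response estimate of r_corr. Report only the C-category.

C4

carbon steel: T≤10 °C ⇒ hinge +0.150·(-13.6−10) = -3.5400
  SO₂ term: 1.77·122.2^0.52·exp(0.02·88-3.5400) = 3.633
  Sd branch = 0.102·Sd^0.62·e^(0.033·RH+0.04·T) = 61.8 μm/a
  r_corr = 3.633 + 61.8 = 65.43 μm/a
Category bounds: 50…80 μm/a bracket r_corr ⇒ C4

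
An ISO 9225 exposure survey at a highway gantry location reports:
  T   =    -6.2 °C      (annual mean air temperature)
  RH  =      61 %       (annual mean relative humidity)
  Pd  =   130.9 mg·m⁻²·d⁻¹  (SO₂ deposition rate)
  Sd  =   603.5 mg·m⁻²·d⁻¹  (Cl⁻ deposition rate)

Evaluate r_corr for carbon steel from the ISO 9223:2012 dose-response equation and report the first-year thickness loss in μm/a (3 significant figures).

carbon steel: temperature factor f = +0.150·(-16.2) = -2.4300
  SO₂ term: 1.77·130.9^0.52·exp(0.02·61-2.4300) = 6.657
  Sd branch = 0.102·Sd^0.62·e^(0.033·RH+0.04·T) = 31.56 μm/a
  sum: 6.657 + 31.56 → r_corr = 38.22 μm/a

r_corr = 38.2 μm/a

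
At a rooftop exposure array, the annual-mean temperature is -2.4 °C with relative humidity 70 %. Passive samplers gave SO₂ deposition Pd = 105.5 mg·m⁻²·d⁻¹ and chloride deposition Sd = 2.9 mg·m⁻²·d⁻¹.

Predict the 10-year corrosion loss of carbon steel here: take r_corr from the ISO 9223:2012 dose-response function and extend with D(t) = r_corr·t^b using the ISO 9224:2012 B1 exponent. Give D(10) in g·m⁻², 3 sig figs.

D(10) = 377 g·m⁻²

carbon steel: f(T) = +0.150·(T−10) [T≤10 °C] = -1.8600
  SO₂ term: 1.77·105.5^0.52·exp(0.02·70-1.8600) = 12.6
  Cl⁻ term: 0.102·2.9^0.62·exp(0.033·70+0.04·-2.4) = 1.806
  r_corr = 12.6 + 1.806 = 14.4 μm/a
ISO 9224: D(t) = r_corr · t^b with b = 0.523 (carbon steel, B1)
  D(10) = 14.4 × 10^0.523 = 14.4 × 3.334 = 48.03 μm
  Mass loss = 48.03 μm × 7.85 g/cm³ = 377 g·m⁻²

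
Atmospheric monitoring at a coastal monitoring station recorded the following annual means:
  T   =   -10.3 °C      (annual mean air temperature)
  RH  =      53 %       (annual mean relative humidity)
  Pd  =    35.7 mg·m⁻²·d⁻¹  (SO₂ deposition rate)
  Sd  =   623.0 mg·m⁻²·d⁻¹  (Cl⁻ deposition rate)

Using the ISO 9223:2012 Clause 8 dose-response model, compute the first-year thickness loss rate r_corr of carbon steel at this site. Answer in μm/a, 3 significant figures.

r_corr = 22.5 μm/a

carbon steel: T≤10 °C ⇒ hinge +0.150·(-10.3−10) = -3.0450
  sulphur-dioxide contribution → 1.561 μm/a
  chloride contribution → 20.98 μm/a
  total first-year rate 22.54 μm/a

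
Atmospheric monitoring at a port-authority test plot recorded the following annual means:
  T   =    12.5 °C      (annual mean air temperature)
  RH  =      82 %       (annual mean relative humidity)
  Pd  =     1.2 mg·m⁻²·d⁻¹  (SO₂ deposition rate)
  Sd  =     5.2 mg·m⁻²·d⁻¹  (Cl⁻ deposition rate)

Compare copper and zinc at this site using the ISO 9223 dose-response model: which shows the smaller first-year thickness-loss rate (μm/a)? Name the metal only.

zinc

copper: T>10 °C ⇒ hinge -0.080·(12.5−10) = -0.2000
  SO₂ term: 0.0053·1.2^0.26·exp(0.059·82-0.2000) = 0.5743
  Cl⁻ term: 0.01025·5.2^0.27·exp(0.036·82+0.049·12.5) = 0.5651
  r_corr = 0.5743 + 0.5651 = 1.139 μm/a
zinc: temperature factor f = -0.071·(2.5) = -0.1775
  Pd branch = 0.0129·Pd^0.44·e^(0.046·RH+f) = 0.5087 μm/a
  Sd branch = 0.0175·Sd^0.57·e^(0.008·RH+0.085·T) = 0.2497 μm/a
  sum: 0.5087 + 0.2497 → r_corr = 0.7585 μm/a
Ordering by μm/a: copper (1.14) > zinc (0.758)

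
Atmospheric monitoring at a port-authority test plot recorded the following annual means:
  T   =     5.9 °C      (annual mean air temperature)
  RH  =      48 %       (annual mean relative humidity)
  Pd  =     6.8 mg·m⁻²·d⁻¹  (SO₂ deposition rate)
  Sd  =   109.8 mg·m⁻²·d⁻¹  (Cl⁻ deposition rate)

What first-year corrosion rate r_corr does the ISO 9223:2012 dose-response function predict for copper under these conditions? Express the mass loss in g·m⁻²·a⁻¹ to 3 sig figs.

copper: f(T) = +0.126·(T−10) [T≤10 °C] = -0.5166
  SO₂ term: 0.0053·6.8^0.26·exp(0.059·48-0.5166) = 0.08837
  Cl⁻ term: 0.01025·109.8^0.27·exp(0.036·48+0.049·5.9) = 0.274
  r_corr = 0.08837 + 0.274 = 0.3623 μm/a
Convert to mass loss: 0.3623 μm/a × 8.96 g/cm³ = 3.247 g·m⁻²·a⁻¹

r_corr = 3.25 g·m⁻²·a⁻¹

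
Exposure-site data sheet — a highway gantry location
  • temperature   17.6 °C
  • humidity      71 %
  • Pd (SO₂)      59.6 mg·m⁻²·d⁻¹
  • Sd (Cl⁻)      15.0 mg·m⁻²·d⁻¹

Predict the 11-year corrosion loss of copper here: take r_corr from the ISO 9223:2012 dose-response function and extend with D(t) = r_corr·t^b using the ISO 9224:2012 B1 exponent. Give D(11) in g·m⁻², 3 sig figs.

D(11) = 53.3 g·m⁻²

copper: T>10 °C ⇒ hinge -0.080·(17.6−10) = -0.6080
  Pd branch = 0.0053·Pd^0.26·e^(0.059·RH+f) = 0.5509 μm/a
  Cl⁻ term: 0.01025·15.0^0.27·exp(0.036·71+0.049·17.6) = 0.6499
  r_corr = 0.5509 + 0.6499 = 1.201 μm/a
ISO 9224: D(t) = r_corr · t^b with b = 0.667 (copper, B1)
  D(11) = 1.201 × 11^0.667 = 1.201 × 4.95 = 5.944 μm
  Mass loss = 5.944 μm × 8.96 g/cm³ = 53.26 g·m⁻²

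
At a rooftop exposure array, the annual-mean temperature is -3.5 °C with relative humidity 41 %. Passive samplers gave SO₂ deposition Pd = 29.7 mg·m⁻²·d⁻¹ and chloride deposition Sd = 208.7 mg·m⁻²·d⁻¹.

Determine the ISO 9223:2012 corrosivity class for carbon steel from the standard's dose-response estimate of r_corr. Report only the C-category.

C2

carbon steel: f(T) = +0.150·(T−10) [T≤10 °C] = -2.0250
  sulphur-dioxide contribution → 3.094 μm/a
  chloride contribution → 9.408 μm/a
  total first-year rate 12.5 μm/a
ISO 9223 Table 2 (carbon steel): 1.3 < 12.5 ≤ 25 μm/a ⇒ C2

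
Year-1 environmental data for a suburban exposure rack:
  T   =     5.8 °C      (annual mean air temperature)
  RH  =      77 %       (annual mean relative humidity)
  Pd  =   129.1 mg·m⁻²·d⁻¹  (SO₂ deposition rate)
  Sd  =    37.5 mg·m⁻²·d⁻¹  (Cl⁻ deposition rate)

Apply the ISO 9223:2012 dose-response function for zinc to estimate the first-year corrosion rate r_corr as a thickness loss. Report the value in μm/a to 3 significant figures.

r_corr = 3.64 μm/a

zinc: temperature factor f = +0.038·(-4.2) = -0.1596
  SO₂ term: 0.0129·129.1^0.44·exp(0.046·77-0.1596) = 3.224
  Cl⁻ term: 0.0175·37.5^0.57·exp(0.008·77+0.085·5.8) = 0.4187
  r_corr = 3.224 + 0.4187 = 3.642 μm/a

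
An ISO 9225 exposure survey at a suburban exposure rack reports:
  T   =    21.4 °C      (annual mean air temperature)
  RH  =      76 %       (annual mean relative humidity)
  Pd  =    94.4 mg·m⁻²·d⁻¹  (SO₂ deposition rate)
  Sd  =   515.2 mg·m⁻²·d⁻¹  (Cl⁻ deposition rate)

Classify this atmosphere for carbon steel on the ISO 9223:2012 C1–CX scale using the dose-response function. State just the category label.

C5

carbon steel: f(T) = -0.054·(T−10) [T>10 °C] = -0.6156
  SO₂ term: 1.77·94.4^0.52·exp(0.02·76-0.6156) = 46.53
  Sd branch = 0.102·Sd^0.62·e^(0.033·RH+0.04·T) = 141.6 μm/a
  r_corr = 46.53 + 141.6 = 188.1 μm/a
188 μm/a falls in (80, 200] for carbon steel → category C5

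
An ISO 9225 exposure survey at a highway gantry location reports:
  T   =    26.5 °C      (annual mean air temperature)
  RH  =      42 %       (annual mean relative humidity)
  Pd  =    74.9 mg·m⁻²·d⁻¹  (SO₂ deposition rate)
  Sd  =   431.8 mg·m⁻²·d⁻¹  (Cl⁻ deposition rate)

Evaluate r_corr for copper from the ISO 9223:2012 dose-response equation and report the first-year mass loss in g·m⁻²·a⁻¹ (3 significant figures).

copper: f(T) = -0.080·(T−10) [T>10 °C] = -1.3200
  SO₂ term: 0.0053·74.9^0.26·exp(0.059·42-1.3200) = 0.05183
  Cl⁻ term: 0.01025·431.8^0.27·exp(0.036·42+0.049·26.5) = 0.8767
  sum: 0.05183 + 0.8767 → r_corr = 0.9285 μm/a
Convert to mass loss: 0.9285 μm/a × 8.96 g/cm³ = 8.319 g·m⁻²·a⁻¹

r_corr = 8.32 g·m⁻²·a⁻¹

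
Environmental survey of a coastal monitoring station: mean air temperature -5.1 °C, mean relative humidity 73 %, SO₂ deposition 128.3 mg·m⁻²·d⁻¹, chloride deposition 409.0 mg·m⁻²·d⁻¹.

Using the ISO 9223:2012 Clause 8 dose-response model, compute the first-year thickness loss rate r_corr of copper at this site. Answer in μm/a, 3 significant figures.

copper: T≤10 °C ⇒ hinge +0.126·(-5.1−10) = -1.9026
  sulphur-dioxide contribution → 0.2073 μm/a
  chloride contribution → 0.5606 μm/a
  total first-year rate 0.768 μm/a

r_corr = 0.768 μm/a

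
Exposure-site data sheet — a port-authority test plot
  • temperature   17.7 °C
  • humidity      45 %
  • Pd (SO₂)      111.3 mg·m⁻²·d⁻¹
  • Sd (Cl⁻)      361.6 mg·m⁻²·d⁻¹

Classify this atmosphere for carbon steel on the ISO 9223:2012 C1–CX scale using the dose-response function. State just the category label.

carbon steel: T>10 °C ⇒ hinge -0.054·(17.7−10) = -0.4158
  SO₂ term: 1.77·111.3^0.52·exp(0.02·45-0.4158) = 33.3
  Sd branch = 0.102·Sd^0.62·e^(0.033·RH+0.04·T) = 35.25 μm/a
  sum: 33.3 + 35.25 → r_corr = 68.55 μm/a
Category bounds: 50…80 μm/a bracket r_corr ⇒ C4

C4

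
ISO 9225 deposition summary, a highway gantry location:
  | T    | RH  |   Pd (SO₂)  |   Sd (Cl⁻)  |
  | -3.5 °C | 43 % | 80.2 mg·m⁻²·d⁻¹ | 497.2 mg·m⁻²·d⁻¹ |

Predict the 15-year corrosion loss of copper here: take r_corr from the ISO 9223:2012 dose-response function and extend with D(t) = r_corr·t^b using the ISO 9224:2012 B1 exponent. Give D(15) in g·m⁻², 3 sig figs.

D(15) = 13.9 g·m⁻²

copper: temperature factor f = +0.126·(-13.5) = -1.7010
  SO₂ term: 0.0053·80.2^0.26·exp(0.059·43-1.7010) = 0.03823
  Cl⁻ term: 0.01025·497.2^0.27·exp(0.036·43+0.049·-3.5) = 0.2171
  sum: 0.03823 + 0.2171 → r_corr = 0.2553 μm/a
Power-law: D(15) = r_corr · 15^0.667
  D(15) = 0.2553 × 15^0.667 = 0.2553 × 6.088 = 1.554 μm
  Mass loss = 1.554 μm × 8.96 g/cm³ = 13.93 g·m⁻²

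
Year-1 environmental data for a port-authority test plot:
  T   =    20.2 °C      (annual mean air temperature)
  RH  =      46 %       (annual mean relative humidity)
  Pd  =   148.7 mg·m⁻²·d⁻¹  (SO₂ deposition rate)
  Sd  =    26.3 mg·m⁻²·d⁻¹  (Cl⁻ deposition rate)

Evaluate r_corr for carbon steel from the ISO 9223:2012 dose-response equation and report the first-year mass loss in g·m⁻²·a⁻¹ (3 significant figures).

carbon steel: f(T) = -0.054·(T−10) [T>10 °C] = -0.5508
  Pd branch = 1.77·Pd^0.52·e^(0.02·RH+f) = 34.51 μm/a
  Sd branch = 0.102·Sd^0.62·e^(0.033·RH+0.04·T) = 7.928 μm/a
  r_corr = 34.51 + 7.928 = 42.44 μm/a
Convert to mass loss: 42.44 μm/a × 7.85 g/cm³ = 333.1 g·m⁻²·a⁻¹

r_corr = 333 g·m⁻²·a⁻¹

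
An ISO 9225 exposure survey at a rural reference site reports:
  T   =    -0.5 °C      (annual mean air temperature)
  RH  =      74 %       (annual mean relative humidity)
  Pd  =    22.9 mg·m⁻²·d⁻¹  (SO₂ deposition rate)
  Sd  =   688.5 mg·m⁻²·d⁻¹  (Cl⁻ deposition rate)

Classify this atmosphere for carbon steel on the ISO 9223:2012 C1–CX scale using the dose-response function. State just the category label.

C4

carbon steel: f(T) = +0.150·(T−10) [T≤10 °C] = -1.5750
  SO₂ term: 1.77·22.9^0.52·exp(0.02·74-1.5750) = 8.2
  Cl⁻ term: 0.102·688.5^0.62·exp(0.033·74+0.04·-0.5) = 66.06
  sum: 8.2 + 66.06 → r_corr = 74.26 μm/a
Category bounds: 50…80 μm/a bracket r_corr ⇒ C4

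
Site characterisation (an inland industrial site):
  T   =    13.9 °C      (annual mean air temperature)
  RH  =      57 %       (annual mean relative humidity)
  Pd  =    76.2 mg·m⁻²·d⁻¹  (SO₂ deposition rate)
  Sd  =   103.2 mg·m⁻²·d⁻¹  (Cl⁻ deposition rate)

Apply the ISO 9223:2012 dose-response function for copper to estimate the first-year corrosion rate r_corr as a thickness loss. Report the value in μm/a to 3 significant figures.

copper: T>10 °C ⇒ hinge -0.080·(13.9−10) = -0.3120
  SO₂ term: 0.0053·76.2^0.26·exp(0.059·57-0.3120) = 0.3456
  Cl⁻ term: 0.01025·103.2^0.27·exp(0.036·57+0.049·13.9) = 0.5513
  sum: 0.3456 + 0.5513 → r_corr = 0.8969 μm/a

r_corr = 0.897 μm/a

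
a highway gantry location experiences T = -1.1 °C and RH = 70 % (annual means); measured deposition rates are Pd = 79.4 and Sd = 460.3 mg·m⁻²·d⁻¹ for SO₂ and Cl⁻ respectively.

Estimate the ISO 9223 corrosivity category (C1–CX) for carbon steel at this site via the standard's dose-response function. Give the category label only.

carbon steel: temperature factor f = +0.150·(-11.1) = -1.6650
  sulphur-dioxide contribution → 13.21 μm/a
  chloride contribution → 44.03 μm/a
  total first-year rate 57.24 μm/a
Category bounds: 50…80 μm/a bracket r_corr ⇒ C4

C4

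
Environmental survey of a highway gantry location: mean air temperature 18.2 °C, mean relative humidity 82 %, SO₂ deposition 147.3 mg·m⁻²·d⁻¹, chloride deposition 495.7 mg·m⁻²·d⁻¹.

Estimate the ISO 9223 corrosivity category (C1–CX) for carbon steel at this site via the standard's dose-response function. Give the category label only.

CX

carbon steel: T>10 °C ⇒ hinge -0.054·(18.2−10) = -0.4428
  Pd branch = 1.77·Pd^0.52·e^(0.02·RH+f) = 78.59 μm/a
  Cl⁻ term: 0.102·495.7^0.62·exp(0.033·82+0.04·18.2) = 148.3
  sum: 78.59 + 148.3 → r_corr = 226.8 μm/a
ISO 9223 Table 2 (carbon steel): 200 < 227 ≤ 700 μm/a ⇒ CX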